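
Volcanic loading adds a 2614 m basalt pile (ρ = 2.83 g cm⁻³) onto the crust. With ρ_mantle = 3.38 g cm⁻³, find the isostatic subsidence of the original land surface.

2190 m

Subaerial loading: s = t ρ_load / ρ_m.
s = 2614 m × 2.83/3.38 = 2190 m.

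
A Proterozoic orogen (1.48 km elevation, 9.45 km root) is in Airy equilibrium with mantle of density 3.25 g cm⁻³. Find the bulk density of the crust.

2.81 g cm⁻³

ρ_c h = (ρ_m − ρ_c) r → ρ_c (h + r) = ρ_m r → ρ_c = ρ_m r / (h + r).
ρ_c = 3.25 × 9.45 km / (1.48 km + 9.45 km) = 2.81 g cm⁻³.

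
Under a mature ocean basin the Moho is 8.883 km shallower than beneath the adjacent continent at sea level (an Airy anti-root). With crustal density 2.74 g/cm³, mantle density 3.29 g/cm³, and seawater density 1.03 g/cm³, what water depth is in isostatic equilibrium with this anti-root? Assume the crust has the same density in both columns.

Replacing a thickness d of crust by seawater at the top must be balanced by replacing crust with mantle at the base: d (ρ_c − ρ_w) = a (ρ_m − ρ_c).
d = a (ρ_m − ρ_c)/(ρ_c − ρ_w) = 8.883 km × 0.55/1.71 = 2.86 km.

2.86 km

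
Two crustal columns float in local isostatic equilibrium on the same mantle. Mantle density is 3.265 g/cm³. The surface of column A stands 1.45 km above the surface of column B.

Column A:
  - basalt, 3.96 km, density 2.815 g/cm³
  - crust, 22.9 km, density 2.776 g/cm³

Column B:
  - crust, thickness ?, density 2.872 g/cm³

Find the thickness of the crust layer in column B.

Take the compensation level at the base of the deeper column (depth z_c below the surface of column A) and equate Σ ρ_i t_i down to z_c; mantle fills any gap and the z_c terms cancel.
Column A: 3.96×2.815 + 22.9×2.776 + (z_c − 26.86)×3.265
Column B: 1.45×0 + x×2.872 + (z_c − 1.45 − 0 − x)×3.265
The z_c×3.265 term appears on both sides and cancels. Collect the known terms of each column as K = Σ(ρt)_known − 3.265 × (depth of known layers): K_A = 74.7178 − 3.265×26.86 = −12.9801; K_B = 0 − 3.265×(1.45 + 0) = −4.73425.
Balance: K_A = K_B − x×(3.265 − 2.872), so x = (K_B − K_A)/(3.265 − 2.872) = 8.24585/0.393 = 21 km.

21 km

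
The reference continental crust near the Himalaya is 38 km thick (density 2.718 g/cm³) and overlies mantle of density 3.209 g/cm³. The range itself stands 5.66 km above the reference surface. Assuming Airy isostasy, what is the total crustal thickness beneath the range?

Root depth r = h ρ_c / (ρ_m − ρ_c) = 5.66 km × 2.718 / 0.491 = 31.33 km.
Total thickness = T + h + r = 38 km + 5.66 km + 31.33 km = 75 km.

75 km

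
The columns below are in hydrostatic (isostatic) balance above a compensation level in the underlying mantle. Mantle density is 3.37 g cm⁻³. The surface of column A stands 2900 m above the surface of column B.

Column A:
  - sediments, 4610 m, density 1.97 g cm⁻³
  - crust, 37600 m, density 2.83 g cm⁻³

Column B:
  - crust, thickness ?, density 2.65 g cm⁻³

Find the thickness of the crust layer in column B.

Take the compensation level at the base of the deeper column (depth z_c below the surface of column A) and equate Σ ρ_i t_i down to z_c; mantle fills any gap and the z_c terms cancel.
Column A: 4610×1.97 + 37600×2.83 + (z_c − 42210)×3.37
Column B: 2900×0 + x×2.65 + (z_c − 2900 − 0 − x)×3.37
The z_c×3.37 term appears on both sides and cancels. Collect the known terms of each column as K = Σ(ρt)_known − 3.37 × (depth of known layers): K_A = 115489.7 − 3.37×42210 = −26758; K_B = 0 − 3.37×(2900 + 0) = −9773.
Balance: K_A = K_B − x×(3.37 − 2.65), so x = (K_B − K_A)/(3.37 − 2.65) = 16985/0.72 = 23600 m.

23600 m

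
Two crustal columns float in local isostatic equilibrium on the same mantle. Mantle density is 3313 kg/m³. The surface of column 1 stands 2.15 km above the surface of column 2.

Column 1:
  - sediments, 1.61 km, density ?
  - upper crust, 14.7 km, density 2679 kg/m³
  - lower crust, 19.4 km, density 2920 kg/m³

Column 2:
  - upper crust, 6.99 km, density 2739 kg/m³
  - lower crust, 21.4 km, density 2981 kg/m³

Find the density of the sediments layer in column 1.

2510 kg/m³

Take the compensation level at the base of the deeper column (depth z_c below the surface of column 1) and equate Σ ρ_i t_i down to z_c; mantle fills any gap and the z_c terms cancel.
Column 1: 1.61×ρ + 14.7×2679 + 19.4×2920 + (z_c − 35.71)×3313
Column 2: 2.15×0 + 6.99×2739 + 21.4×2981 + (z_c − 2.15 − 28.39)×3313
The z_c×3313 term appears on both sides and cancels. Collect the known terms of each column as K = Σ(ρt)_known − 3313 × (depth of known layers): K_1 = 96029.3 − 3313×35.71 = −22277.93; K_2 = 82939.01 − 3313×(2.15 + 28.39) = −18240.01.
Balance: K_1 + 1.61×ρ = K_2, so ρ = (K_2 − K_1)/1.61 = 4037.92/1.61 = 2510 kg/m³.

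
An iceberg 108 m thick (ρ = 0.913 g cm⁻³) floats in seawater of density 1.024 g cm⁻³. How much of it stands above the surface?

11.7 m

Floating equilibrium: submerged depth d = t ρ_obj/ρ_fluid = 108 m × 0.913/1.024 = 96.29 m.
Freeboard = t − d = 108 m − 96.29 m = 11.7 m.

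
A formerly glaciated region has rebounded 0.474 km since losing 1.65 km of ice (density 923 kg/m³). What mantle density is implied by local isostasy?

ρ_m = ρ_ice t / u = 923 × 1.65 km/0.474 km = 3210 kg/m³.

3210 kg/m³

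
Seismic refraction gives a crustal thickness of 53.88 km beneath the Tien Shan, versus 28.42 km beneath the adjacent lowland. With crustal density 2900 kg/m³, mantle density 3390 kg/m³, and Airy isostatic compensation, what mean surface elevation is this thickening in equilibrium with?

Excess crust Δ = 53.88 km − 28.42 km = 25.46 km, split between elevation h and root r with h + r = Δ.
Airy balance ρ_c h = (ρ_m − ρ_c) r gives r = h ρ_c/(ρ_m − ρ_c), so h (1 + ρ_c/(ρ_m − ρ_c)) = Δ, i.e. h = Δ (ρ_m − ρ_c)/ρ_m.
h = 25.46 km × 490/3390 = 3.68 km.

3.68 km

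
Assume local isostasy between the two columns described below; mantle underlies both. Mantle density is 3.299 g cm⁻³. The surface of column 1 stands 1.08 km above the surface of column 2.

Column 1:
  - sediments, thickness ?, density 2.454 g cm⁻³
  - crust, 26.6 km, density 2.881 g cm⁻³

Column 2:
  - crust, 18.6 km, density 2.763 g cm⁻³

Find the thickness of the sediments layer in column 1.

Take the compensation level at the base of the deeper column (depth z_c below the surface of column 1) and equate Σ ρ_i t_i down to z_c; mantle fills any gap and the z_c terms cancel.
Column 1: x×2.454 + 26.6×2.881 + (z_c − 26.6 − x)×3.299
Column 2: 1.08×0 + 18.6×2.763 + (z_c − 1.08 − 18.6)×3.299
The z_c×3.299 term appears on both sides and cancels. Collect the known terms of each column as K = Σ(ρt)_known − 3.299 × (depth of known layers): K_1 = 76.6346 − 3.299×26.6 = −11.1188; K_2 = 51.3918 − 3.299×(1.08 + 18.6) = −13.53252.
Balance: K_1 − x×(3.299 − 2.454) = K_2, so x = (K_1 − K_2)/(3.299 − 2.454) = 2.41372/0.845 = 2.86 km.

2.86 km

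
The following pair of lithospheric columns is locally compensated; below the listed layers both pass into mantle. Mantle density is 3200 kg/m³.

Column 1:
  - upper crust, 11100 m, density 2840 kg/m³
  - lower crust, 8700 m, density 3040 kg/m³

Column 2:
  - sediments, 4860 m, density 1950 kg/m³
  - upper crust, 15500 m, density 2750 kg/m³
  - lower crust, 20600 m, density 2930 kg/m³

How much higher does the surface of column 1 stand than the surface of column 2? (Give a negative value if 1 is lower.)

−4130 m

For any compensation level in the mantle, the mantle terms cancel and isostasy reduces to e = (Σt_1 − Σt_2) − (Σ(ρt)_1 − Σ(ρt)_2) / ρ_m.
Σt_1 = 19800 m; Σt_2 = 40960 m; Σ(ρt)_1 = 57972000; Σ(ρt)_2 = 112460000 (in m·kg/m³).
e = (19800 − 40960) − (57972000 − 112460000) / 3200 = −4130 m.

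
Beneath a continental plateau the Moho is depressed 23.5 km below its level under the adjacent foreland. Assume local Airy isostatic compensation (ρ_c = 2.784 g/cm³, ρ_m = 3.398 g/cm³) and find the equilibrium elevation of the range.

5.18 km

Balancing pressure at the compensation depth: ρ_c h = (ρ_m − ρ_c) r.
h = r (ρ_m − ρ_c) / ρ_c = 23.5 km × (3.398 − 2.784) / 2.784 = 5.18 km.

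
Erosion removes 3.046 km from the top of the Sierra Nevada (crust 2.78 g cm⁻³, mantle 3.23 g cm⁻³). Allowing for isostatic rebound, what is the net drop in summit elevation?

0.424 km

Rebound u = e ρ_c/ρ_m = 3.046 km × 2.78/3.23 = 2.622 km.
Net surface drop = e − u = 3.046 km − 2.622 km = e (ρ_m − ρ_c)/ρ_m = 0.424 km.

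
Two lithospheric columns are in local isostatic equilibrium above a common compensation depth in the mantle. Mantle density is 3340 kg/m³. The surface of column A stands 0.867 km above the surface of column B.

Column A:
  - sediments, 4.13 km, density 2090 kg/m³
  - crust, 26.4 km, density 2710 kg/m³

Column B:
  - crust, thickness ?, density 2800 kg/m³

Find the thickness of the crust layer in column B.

Take the compensation level at the base of the deeper column (depth z_c below the surface of column A) and equate Σ ρ_i t_i down to z_c; mantle fills any gap and the z_c terms cancel.
Column A: 4.13×2090 + 26.4×2710 + (z_c − 30.53)×3340
Column B: 0.867×0 + x×2800 + (z_c − 0.867 − 0 − x)×3340
The z_c×3340 term appears on both sides and cancels. Collect the known terms of each column as K = Σ(ρt)_known − 3340 × (depth of known layers): K_A = 80175.7 − 3340×30.53 = −21794.5; K_B = 0 − 3340×(0.867 + 0) = −2895.78.
Balance: K_A = K_B − x×(3340 − 2800), so x = (K_B − K_A)/(3340 − 2800) = 18898.7/540 = 35 km.

35 km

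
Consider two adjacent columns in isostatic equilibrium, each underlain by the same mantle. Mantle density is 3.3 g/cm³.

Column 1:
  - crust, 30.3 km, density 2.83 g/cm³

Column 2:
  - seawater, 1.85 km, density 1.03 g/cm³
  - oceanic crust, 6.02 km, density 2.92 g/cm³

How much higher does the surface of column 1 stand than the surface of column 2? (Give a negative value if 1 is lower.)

For any compensation level in the mantle, the mantle terms cancel and isostasy reduces to e = (Σt_1 − Σt_2) − (Σ(ρt)_1 − Σ(ρt)_2) / ρ_m.
Σt_1 = 30.3 km; Σt_2 = 7.87 km; Σ(ρt)_1 = 85.749; Σ(ρt)_2 = 19.4839 (in km·g/cm³).
e = (30.3 − 7.87) − (85.749 − 19.4839) / 3.3 = 2.35 km.

2.35 km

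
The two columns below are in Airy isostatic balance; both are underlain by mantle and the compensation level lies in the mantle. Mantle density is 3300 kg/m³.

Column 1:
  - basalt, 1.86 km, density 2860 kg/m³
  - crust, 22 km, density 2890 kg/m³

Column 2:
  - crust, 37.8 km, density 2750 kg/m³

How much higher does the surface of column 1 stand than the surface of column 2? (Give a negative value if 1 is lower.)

−3.32 km

For any compensation level in the mantle, the mantle terms cancel and isostasy reduces to e = (Σt_1 − Σt_2) − (Σ(ρt)_1 − Σ(ρt)_2) / ρ_m.
Σt_1 = 23.86 km; Σt_2 = 37.8 km; Σ(ρt)_1 = 68899.6; Σ(ρt)_2 = 103950 (in km·kg/m³).
e = (23.86 − 37.8) − (68899.6 − 103950) / 3300 = −3.32 km.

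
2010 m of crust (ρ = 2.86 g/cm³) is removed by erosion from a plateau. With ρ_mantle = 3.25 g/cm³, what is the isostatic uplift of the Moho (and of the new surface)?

Unloading: uplift u = e ρ_c/ρ_m = 2010 m × 2.86/3.25 = 1770 m.

1770 m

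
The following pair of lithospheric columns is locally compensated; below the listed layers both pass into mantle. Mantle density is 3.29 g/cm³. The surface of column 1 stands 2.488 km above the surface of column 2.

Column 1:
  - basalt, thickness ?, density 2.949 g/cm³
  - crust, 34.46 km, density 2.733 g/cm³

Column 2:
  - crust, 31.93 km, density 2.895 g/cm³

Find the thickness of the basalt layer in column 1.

4.7 km

Take the compensation level at the base of the deeper column (depth z_c below the surface of column 1) and equate Σ ρ_i t_i down to z_c; mantle fills any gap and the z_c terms cancel.
Column 1: x×2.949 + 34.46×2.733 + (z_c − 34.46 − x)×3.29
Column 2: 2.488×0 + 31.93×2.895 + (z_c − 2.488 − 31.93)×3.29
The z_c×3.29 term appears on both sides and cancels. Collect the known terms of each column as K = Σ(ρt)_known − 3.29 × (depth of known layers): K_1 = 94.17918 − 3.29×34.46 = −19.19422; K_2 = 92.43735 − 3.29×(2.488 + 31.93) = −20.79787.
Balance: K_1 − x×(3.29 − 2.949) = K_2, so x = (K_1 − K_2)/(3.29 − 2.949) = 1.60365/0.341 = 4.7 km.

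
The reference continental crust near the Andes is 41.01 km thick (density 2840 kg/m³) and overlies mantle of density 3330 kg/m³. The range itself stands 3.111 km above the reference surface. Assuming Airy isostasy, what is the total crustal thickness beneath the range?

Root depth r = h ρ_c / (ρ_m − ρ_c) = 3.111 km × 2840 / 490 = 18.03 km.
Total thickness = T + h + r = 41.01 km + 3.111 km + 18.03 km = 62.2 km.

62.2 km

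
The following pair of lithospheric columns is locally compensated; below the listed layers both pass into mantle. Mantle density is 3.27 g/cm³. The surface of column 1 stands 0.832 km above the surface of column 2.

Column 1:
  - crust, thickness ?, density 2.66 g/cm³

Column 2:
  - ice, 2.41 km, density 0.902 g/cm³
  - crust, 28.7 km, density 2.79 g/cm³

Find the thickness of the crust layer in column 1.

Take the compensation level at the base of the deeper column (depth z_c below the surface of column 1) and equate Σ ρ_i t_i down to z_c; mantle fills any gap and the z_c terms cancel.
Column 1: x×2.66 + (z_c − 0 − x)×3.27
Column 2: 0.832×0 + 2.41×0.902 + 28.7×2.79 + (z_c − 0.832 − 31.11)×3.27
The z_c×3.27 term appears on both sides and cancels. Collect the known terms of each column as K = Σ(ρt)_known − 3.27 × (depth of known layers): K_1 = 0 − 3.27×0 = 0; K_2 = 82.24682 − 3.27×(0.832 + 31.11) = −22.20352.
Balance: K_1 − x×(3.27 − 2.66) = K_2, so x = (K_1 − K_2)/(3.27 − 2.66) = 22.2035/0.61 = 36.4 km.

36.4 km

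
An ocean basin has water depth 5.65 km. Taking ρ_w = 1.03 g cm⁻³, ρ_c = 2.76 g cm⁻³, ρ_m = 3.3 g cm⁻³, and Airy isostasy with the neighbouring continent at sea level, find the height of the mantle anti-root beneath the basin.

18.1 km

Equating mass per unit area of the two columns: replacing crust with seawater at the top is compensated by replacing crust with mantle at the base: d (ρ_c − ρ_w) = a (ρ_m − ρ_c).
a = d (ρ_c − ρ_w)/(ρ_m − ρ_c) = 5.65 km × 1.73/0.54 = 18.1 km.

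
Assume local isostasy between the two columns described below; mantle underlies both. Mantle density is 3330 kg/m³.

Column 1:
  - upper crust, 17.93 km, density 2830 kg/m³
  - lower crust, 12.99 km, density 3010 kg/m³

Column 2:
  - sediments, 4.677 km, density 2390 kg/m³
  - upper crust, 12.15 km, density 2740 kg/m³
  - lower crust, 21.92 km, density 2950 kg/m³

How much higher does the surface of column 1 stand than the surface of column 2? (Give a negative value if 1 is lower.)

For any compensation level in the mantle, the mantle terms cancel and isostasy reduces to e = (Σt_1 − Σt_2) − (Σ(ρt)_1 − Σ(ρt)_2) / ρ_m.
Σt_1 = 30.92 km; Σt_2 = 38.747 km; Σ(ρt)_1 = 89841.8; Σ(ρt)_2 = 109133.03 (in km·kg/m³).
e = (30.92 − 38.747) − (89841.8 − 109133.03) / 3330 = −2.03 km.

−2.03 km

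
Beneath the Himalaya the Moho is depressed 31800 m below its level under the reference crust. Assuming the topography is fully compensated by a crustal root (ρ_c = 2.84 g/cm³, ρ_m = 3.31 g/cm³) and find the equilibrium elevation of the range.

5260 m

Balancing pressure at the compensation depth: ρ_c h = (ρ_m − ρ_c) r.
h = r (ρ_m − ρ_c) / ρ_c = 31800 m × (3.31 − 2.84) / 2.84 = 5260 m.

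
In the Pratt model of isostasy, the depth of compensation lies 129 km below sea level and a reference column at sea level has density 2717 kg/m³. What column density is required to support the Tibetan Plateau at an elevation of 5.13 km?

2610 kg/m³

Pratt balance: ρ_ref D = ρ (D + h).
ρ = ρ_ref D/(D + h) = 2717 × 129 km/(129 km + 5.13 km) = 2610 kg/m³.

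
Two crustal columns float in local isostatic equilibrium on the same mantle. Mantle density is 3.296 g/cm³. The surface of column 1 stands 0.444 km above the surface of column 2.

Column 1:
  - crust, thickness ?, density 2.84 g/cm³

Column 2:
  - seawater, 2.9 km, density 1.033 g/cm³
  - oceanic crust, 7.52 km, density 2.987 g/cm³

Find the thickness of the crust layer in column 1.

22.7 km

Take the compensation level at the base of the deeper column (depth z_c below the surface of column 1) and equate Σ ρ_i t_i down to z_c; mantle fills any gap and the z_c terms cancel.
Column 1: x×2.84 + (z_c − 0 − x)×3.296
Column 2: 0.444×0 + 2.9×1.033 + 7.52×2.987 + (z_c − 0.444 − 10.42)×3.296
The z_c×3.296 term appears on both sides and cancels. Collect the known terms of each column as K = Σ(ρt)_known − 3.296 × (depth of known layers): K_1 = 0 − 3.296×0 = 0; K_2 = 25.45794 − 3.296×(0.444 + 10.42) = −10.349804.
Balance: K_1 − x×(3.296 − 2.84) = K_2, so x = (K_1 − K_2)/(3.296 − 2.84) = 10.3498/0.456 = 22.7 km.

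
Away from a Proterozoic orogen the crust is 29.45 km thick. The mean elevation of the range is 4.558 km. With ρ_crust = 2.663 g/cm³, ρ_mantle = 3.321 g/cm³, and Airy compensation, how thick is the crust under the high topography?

52.5 km

Root depth r = h ρ_c / (ρ_m − ρ_c) = 4.558 km × 2.663 / 0.658 = 18.45 km.
Total thickness = T + h + r = 29.45 km + 4.558 km + 18.45 km = 52.5 km.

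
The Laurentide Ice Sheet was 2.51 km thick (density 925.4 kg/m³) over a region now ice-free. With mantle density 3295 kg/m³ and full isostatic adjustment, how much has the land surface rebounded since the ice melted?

Removing the load lets mantle flow back in; uplift u satisfies ρ_ice t = ρ_m u.
u = t ρ_ice/ρ_m = 2.51 km × 925.4/3295 = 0.705 km.

0.705 km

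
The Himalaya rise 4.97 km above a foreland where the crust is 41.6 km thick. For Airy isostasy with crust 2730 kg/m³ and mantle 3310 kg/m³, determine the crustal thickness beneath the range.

70 km

Root depth r = h ρ_c / (ρ_m − ρ_c) = 4.97 km × 2730 / 580 = 23.39 km.
Total thickness = T + h + r = 41.6 km + 4.97 km + 23.39 km = 70 km.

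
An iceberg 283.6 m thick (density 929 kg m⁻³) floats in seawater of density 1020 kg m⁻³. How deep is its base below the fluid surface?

258 m

Draft d = t ρ_obj/ρ_fluid = 283.6 m × 929/1020 = 258 m.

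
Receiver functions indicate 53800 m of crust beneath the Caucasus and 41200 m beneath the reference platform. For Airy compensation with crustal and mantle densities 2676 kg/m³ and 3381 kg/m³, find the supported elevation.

Excess crust Δ = 53800 m − 41200 m = 12600 m, split between elevation h and root r with h + r = Δ.
Airy balance ρ_c h = (ρ_m − ρ_c) r gives r = h ρ_c/(ρ_m − ρ_c), so h (1 + ρ_c/(ρ_m − ρ_c)) = Δ, i.e. h = Δ (ρ_m − ρ_c)/ρ_m.
h = 12600 m × 705/3381 = 2630 m.

2630 m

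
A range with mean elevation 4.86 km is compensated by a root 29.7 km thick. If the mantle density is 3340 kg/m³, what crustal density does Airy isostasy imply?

ρ_c h = (ρ_m − ρ_c) r → ρ_c (h + r) = ρ_m r → ρ_c = ρ_m r / (h + r).
ρ_c = 3340 × 29.7 km / (4.86 km + 29.7 km) = 2870 kg/m³.

2870 kg/m³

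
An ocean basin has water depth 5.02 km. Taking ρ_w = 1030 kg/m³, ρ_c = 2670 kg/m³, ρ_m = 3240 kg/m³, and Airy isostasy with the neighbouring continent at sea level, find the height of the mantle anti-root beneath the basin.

14.4 km

Equating mass per unit area of the two columns: replacing crust with seawater at the top is compensated by replacing crust with mantle at the base: d (ρ_c − ρ_w) = a (ρ_m − ρ_c).
a = d (ρ_c − ρ_w)/(ρ_m − ρ_c) = 5.02 km × 1640/570 = 14.4 km.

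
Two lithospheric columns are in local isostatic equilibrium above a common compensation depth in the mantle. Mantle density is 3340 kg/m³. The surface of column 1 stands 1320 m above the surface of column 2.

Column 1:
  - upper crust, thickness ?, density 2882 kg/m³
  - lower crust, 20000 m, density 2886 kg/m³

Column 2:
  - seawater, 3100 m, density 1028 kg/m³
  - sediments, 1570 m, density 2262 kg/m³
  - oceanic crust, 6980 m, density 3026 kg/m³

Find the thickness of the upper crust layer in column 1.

Take the compensation level at the base of the deeper column (depth z_c below the surface of column 1) and equate Σ ρ_i t_i down to z_c; mantle fills any gap and the z_c terms cancel.
Column 1: x×2882 + 20000×2886 + (z_c − 20000 − x)×3340
Column 2: 1320×0 + 3100×1028 + 1570×2262 + 6980×3026 + (z_c − 1320 − 11650)×3340
The z_c×3340 term appears on both sides and cancels. Collect the known terms of each column as K = Σ(ρt)_known − 3340 × (depth of known layers): K_1 = 57720000 − 3340×20000 = −9080000; K_2 = 27859620 − 3340×(1320 + 11650) = −15460180.
Balance: K_1 − x×(3340 − 2882) = K_2, so x = (K_1 − K_2)/(3340 − 2882) = 6380180/458 = 13900 m.

13900 m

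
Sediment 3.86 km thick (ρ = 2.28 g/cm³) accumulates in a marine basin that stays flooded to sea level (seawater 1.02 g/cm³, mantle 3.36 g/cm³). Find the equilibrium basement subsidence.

Submarine loading: the sediment displaces seawater, and the subsidence is in turn flooded, so s (ρ_m − ρ_w) = t (ρ_sed − ρ_w).
s = 3.86 km × (2.28 − 1.02) / (3.36 − 1.02) = 2.08 km.

2.08 km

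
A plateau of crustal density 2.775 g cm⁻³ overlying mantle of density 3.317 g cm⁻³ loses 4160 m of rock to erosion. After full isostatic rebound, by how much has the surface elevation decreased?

680 m

Rebound u = e ρ_c/ρ_m = 4160 m × 2.775/3.317 = 3480 m.
Net surface drop = e − u = 4160 m − 3480 m = e (ρ_m − ρ_c)/ρ_m = 680 m.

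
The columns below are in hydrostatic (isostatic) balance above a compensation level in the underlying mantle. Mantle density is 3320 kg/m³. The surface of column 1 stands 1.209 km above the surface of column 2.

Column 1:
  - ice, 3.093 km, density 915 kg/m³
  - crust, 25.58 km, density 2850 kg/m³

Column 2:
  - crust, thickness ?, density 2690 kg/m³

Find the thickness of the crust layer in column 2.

Take the compensation level at the base of the deeper column (depth z_c below the surface of column 1) and equate Σ ρ_i t_i down to z_c; mantle fills any gap and the z_c terms cancel.
Column 1: 3.093×915 + 25.58×2850 + (z_c − 28.673)×3320
Column 2: 1.209×0 + x×2690 + (z_c − 1.209 − 0 − x)×3320
The z_c×3320 term appears on both sides and cancels. Collect the known terms of each column as K = Σ(ρt)_known − 3320 × (depth of known layers): K_1 = 75733.095 − 3320×28.673 = −19461.265; K_2 = 0 − 3320×(1.209 + 0) = −4013.88.
Balance: K_1 = K_2 − x×(3320 − 2690), so x = (K_2 − K_1)/(3320 − 2690) = 15447.4/630 = 24.5 km.

24.5 km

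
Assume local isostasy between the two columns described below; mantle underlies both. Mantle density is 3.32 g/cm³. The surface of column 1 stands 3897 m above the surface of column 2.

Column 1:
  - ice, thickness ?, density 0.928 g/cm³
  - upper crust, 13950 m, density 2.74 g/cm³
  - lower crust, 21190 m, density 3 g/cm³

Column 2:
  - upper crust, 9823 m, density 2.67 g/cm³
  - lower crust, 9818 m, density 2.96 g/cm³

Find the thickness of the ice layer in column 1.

Take the compensation level at the base of the deeper column (depth z_c below the surface of column 1) and equate Σ ρ_i t_i down to z_c; mantle fills any gap and the z_c terms cancel.
Column 1: x×0.928 + 13950×2.74 + 21190×3 + (z_c − 35140 − x)×3.32
Column 2: 3897×0 + 9823×2.67 + 9818×2.96 + (z_c − 3897 − 19641)×3.32
The z_c×3.32 term appears on both sides and cancels. Collect the known terms of each column as K = Σ(ρt)_known − 3.32 × (depth of known layers): K_1 = 101793 − 3.32×35140 = −14871.8; K_2 = 55288.69 − 3.32×(3897 + 19641) = −22857.47.
Balance: K_1 − x×(3.32 − 0.928) = K_2, so x = (K_1 − K_2)/(3.32 − 0.928) = 7985.67/2.392 = 3340 m.

3340 m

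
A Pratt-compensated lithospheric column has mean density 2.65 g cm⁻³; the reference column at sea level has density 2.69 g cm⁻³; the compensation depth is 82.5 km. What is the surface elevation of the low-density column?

1.25 km

ρ_ref D = ρ (D + h) → h = D (ρ_ref − ρ)/ρ.
h = 82.5 km × (2.69 − 2.65)/2.65 = 1.25 km.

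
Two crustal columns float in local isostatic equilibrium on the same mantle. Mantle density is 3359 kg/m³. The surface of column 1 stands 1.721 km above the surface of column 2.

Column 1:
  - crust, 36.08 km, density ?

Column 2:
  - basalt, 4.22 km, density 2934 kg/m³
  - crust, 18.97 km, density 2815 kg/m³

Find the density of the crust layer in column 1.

2860 kg/m³

Take the compensation level at the base of the deeper column (depth z_c below the surface of column 1) and equate Σ ρ_i t_i down to z_c; mantle fills any gap and the z_c terms cancel.
Column 1: 36.08×ρ + (z_c − 36.08)×3359
Column 2: 1.721×0 + 4.22×2934 + 18.97×2815 + (z_c − 1.721 − 23.19)×3359
The z_c×3359 term appears on both sides and cancels. Collect the known terms of each column as K = Σ(ρt)_known − 3359 × (depth of known layers): K_1 = 0 − 3359×36.08 = −121192.72; K_2 = 65782.03 − 3359×(1.721 + 23.19) = −17894.019.
Balance: K_1 + 36.08×ρ = K_2, so ρ = (K_2 − K_1)/36.08 = 103299/36.08 = 2860 kg/m³.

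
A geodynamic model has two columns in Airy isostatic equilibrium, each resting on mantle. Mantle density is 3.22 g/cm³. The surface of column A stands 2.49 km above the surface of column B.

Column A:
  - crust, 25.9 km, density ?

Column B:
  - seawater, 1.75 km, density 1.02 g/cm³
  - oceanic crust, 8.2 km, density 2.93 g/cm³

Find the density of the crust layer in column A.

2.67 g/cm³

Take the compensation level at the base of the deeper column (depth z_c below the surface of column A) and equate Σ ρ_i t_i down to z_c; mantle fills any gap and the z_c terms cancel.
Column A: 25.9×ρ + (z_c − 25.9)×3.22
Column B: 2.49×0 + 1.75×1.02 + 8.2×2.93 + (z_c − 2.49 − 9.95)×3.22
The z_c×3.22 term appears on both sides and cancels. Collect the known terms of each column as K = Σ(ρt)_known − 3.22 × (depth of known layers): K_A = 0 − 3.22×25.9 = −83.398; K_B = 25.811 − 3.22×(2.49 + 9.95) = −14.2458.
Balance: K_A + 25.9×ρ = K_B, so ρ = (K_B − K_A)/25.9 = 69.1522/25.9 = 2.67 g/cm³.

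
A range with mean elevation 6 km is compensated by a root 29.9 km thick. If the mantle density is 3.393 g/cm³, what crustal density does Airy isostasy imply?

ρ_c h = (ρ_m − ρ_c) r → ρ_c (h + r) = ρ_m r → ρ_c = ρ_m r / (h + r).
ρ_c = 3.393 × 29.9 km / (6 km + 29.9 km) = 2.83 g/cm³.

2.83 g/cm³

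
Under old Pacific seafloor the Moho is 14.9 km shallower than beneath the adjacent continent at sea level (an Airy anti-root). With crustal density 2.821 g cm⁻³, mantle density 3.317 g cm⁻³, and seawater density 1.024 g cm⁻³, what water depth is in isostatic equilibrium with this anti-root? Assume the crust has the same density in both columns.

4.11 km

Replacing a thickness d of crust by seawater at the top must be balanced by replacing crust with mantle at the base: d (ρ_c − ρ_w) = a (ρ_m − ρ_c).
d = a (ρ_m − ρ_c)/(ρ_c − ρ_w) = 14.9 km × 0.496/1.797 = 4.11 km.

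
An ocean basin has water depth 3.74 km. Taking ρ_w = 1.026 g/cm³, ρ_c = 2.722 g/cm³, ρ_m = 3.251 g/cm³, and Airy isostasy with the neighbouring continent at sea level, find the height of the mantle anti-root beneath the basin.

12 km

For local isostatic compensation: replacing crust with seawater at the top is compensated by replacing crust with mantle at the base: d (ρ_c − ρ_w) = a (ρ_m − ρ_c).
a = d (ρ_c − ρ_w)/(ρ_m − ρ_c) = 3.74 km × 1.696/0.529 = 12 km.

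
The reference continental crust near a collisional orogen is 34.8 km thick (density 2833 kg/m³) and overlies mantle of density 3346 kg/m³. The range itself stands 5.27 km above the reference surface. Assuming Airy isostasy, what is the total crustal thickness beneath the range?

Root depth r = h ρ_c / (ρ_m − ρ_c) = 5.27 km × 2833 / 513 = 29.1 km.
Total thickness = T + h + r = 34.8 km + 5.27 km + 29.1 km = 69.2 km.

69.2 km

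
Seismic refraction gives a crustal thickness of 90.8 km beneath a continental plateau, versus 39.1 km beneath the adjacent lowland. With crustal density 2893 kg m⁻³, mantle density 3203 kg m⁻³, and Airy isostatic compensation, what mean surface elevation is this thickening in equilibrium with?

Excess crust Δ = 90.8 km − 39.1 km = 51.7 km, split between elevation h and root r with h + r = Δ.
Airy balance ρ_c h = (ρ_m − ρ_c) r gives r = h ρ_c/(ρ_m − ρ_c), so h (1 + ρ_c/(ρ_m − ρ_c)) = Δ, i.e. h = Δ (ρ_m − ρ_c)/ρ_m.
h = 51.7 km × 310/3203 = 5 km.

5 km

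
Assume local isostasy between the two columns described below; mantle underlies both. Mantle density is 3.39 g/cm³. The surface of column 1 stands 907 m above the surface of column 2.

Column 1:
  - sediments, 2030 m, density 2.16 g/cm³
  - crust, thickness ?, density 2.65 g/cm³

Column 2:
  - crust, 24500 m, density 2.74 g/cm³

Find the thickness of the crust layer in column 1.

22300 m

Take the compensation level at the base of the deeper column (depth z_c below the surface of column 1) and equate Σ ρ_i t_i down to z_c; mantle fills any gap and the z_c terms cancel.
Column 1: 2030×2.16 + x×2.65 + (z_c − 2030 − x)×3.39
Column 2: 907×0 + 24500×2.74 + (z_c − 907 − 24500)×3.39
The z_c×3.39 term appears on both sides and cancels. Collect the known terms of each column as K = Σ(ρt)_known − 3.39 × (depth of known layers): K_1 = 4384.8 − 3.39×2030 = −2496.9; K_2 = 67130 − 3.39×(907 + 24500) = −18999.73.
Balance: K_1 − x×(3.39 − 2.65) = K_2, so x = (K_1 − K_2)/(3.39 − 2.65) = 16502.8/0.74 = 22300 m.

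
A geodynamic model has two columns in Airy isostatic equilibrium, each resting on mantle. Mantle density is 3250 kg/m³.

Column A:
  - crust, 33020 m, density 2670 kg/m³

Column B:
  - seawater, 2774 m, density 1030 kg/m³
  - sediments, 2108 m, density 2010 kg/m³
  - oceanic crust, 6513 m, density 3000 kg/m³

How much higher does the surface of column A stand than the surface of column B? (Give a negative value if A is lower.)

2690 m

For any compensation level in the mantle, the mantle terms cancel and isostasy reduces to e = (Σt_A − Σt_B) − (Σ(ρt)_A − Σ(ρt)_B) / ρ_m.
Σt_A = 33020 m; Σt_B = 11395 m; Σ(ρt)_A = 88163400; Σ(ρt)_B = 26633300 (in m·kg/m³).
e = (33020 − 11395) − (88163400 − 26633300) / 3250 = 2690 m.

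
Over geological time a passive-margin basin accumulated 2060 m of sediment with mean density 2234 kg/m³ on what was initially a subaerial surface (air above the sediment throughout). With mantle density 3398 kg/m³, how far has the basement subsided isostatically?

1350 m

Subaerial load: s = t ρ_sed / ρ_m = 2060 m × 2234/3398 = 1350 m.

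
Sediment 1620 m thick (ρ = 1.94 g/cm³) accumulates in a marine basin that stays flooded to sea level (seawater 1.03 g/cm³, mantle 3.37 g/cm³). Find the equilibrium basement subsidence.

Submarine loading: the sediment displaces seawater, and the subsidence is in turn flooded, so s (ρ_m − ρ_w) = t (ρ_sed − ρ_w).
s = 1620 m × (1.94 − 1.03) / (3.37 − 1.03) = 630 m.

630 m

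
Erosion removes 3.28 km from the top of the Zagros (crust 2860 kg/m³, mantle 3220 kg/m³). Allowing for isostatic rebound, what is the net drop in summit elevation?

Rebound u = e ρ_c/ρ_m = 3.28 km × 2860/3220 = 2.913 km.
Net surface drop = e − u = 3.28 km − 2.913 km = e (ρ_m − ρ_c)/ρ_m = 0.367 km.

0.367 km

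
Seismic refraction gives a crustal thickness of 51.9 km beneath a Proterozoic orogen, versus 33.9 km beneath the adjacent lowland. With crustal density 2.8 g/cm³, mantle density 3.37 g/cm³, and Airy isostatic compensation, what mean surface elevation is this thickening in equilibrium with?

Excess crust Δ = 51.9 km − 33.9 km = 18 km, split between elevation h and root r with h + r = Δ.
Airy balance ρ_c h = (ρ_m − ρ_c) r gives r = h ρ_c/(ρ_m − ρ_c), so h (1 + ρ_c/(ρ_m − ρ_c)) = Δ, i.e. h = Δ (ρ_m − ρ_c)/ρ_m.
h = 18 km × 0.57/3.37 = 3.04 km.

3.04 km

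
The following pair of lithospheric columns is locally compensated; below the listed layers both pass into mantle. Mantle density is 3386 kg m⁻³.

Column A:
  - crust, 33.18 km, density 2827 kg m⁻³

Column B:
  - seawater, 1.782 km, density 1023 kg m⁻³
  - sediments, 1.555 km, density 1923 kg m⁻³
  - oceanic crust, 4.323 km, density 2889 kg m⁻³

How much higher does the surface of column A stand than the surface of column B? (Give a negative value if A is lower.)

For any compensation level in the mantle, the mantle terms cancel and isostasy reduces to e = (Σt_A − Σt_B) − (Σ(ρt)_A − Σ(ρt)_B) / ρ_m.
Σt_A = 33.18 km; Σt_B = 7.66 km; Σ(ρt)_A = 93799.86; Σ(ρt)_B = 17302.398 (in km·kg m⁻³).
e = (33.18 − 7.66) − (93799.86 − 17302.398) / 3386 = 2.93 km.

2.93 km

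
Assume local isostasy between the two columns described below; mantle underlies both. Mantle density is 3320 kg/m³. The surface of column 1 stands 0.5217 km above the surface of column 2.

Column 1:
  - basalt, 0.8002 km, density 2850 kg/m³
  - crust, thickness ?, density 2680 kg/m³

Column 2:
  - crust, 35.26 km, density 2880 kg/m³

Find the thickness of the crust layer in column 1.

26.4 km

Take the compensation level at the base of the deeper column (depth z_c below the surface of column 1) and equate Σ ρ_i t_i down to z_c; mantle fills any gap and the z_c terms cancel.
Column 1: 0.8002×2850 + x×2680 + (z_c − 0.8002 − x)×3320
Column 2: 0.5217×0 + 35.26×2880 + (z_c − 0.5217 − 35.26)×3320
The z_c×3320 term appears on both sides and cancels. Collect the known terms of each column as K = Σ(ρt)_known − 3320 × (depth of known layers): K_1 = 2280.57 − 3320×0.8002 = −376.094; K_2 = 101548.8 − 3320×(0.5217 + 35.26) = −17246.444.
Balance: K_1 − x×(3320 − 2680) = K_2, so x = (K_1 − K_2)/(3320 − 2680) = 16870.3/640 = 26.4 km.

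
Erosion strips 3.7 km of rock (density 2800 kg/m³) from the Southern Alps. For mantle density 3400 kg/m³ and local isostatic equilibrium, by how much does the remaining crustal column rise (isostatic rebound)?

Unloading: uplift u = e ρ_c/ρ_m = 3.7 km × 2800/3400 = 3.05 km.

3.05 km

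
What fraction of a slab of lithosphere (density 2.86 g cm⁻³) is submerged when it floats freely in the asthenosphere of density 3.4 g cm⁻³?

84.1%

Submerged fraction = ρ_obj/ρ_fluid = 2.86/3.4 = 84.1%.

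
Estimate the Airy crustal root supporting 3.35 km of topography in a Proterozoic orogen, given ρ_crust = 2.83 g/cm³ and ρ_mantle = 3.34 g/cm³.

By Archimedes' principle applied to the lithosphere: the weight of the topography is balanced by the buoyancy of the root, ρ_c h = (ρ_m − ρ_c) r.
r = h · ρ_c / (ρ_m − ρ_c) = 3.35 km × 2.83 / (3.34 − 2.83) = 18.6 km.

18.6 km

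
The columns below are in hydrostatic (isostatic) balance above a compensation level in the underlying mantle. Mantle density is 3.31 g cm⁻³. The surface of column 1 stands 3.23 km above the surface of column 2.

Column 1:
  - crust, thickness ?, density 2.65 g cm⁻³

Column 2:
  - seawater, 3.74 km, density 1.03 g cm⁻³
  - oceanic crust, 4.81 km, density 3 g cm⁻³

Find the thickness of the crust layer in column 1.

Take the compensation level at the base of the deeper column (depth z_c below the surface of column 1) and equate Σ ρ_i t_i down to z_c; mantle fills any gap and the z_c terms cancel.
Column 1: x×2.65 + (z_c − 0 − x)×3.31
Column 2: 3.23×0 + 3.74×1.03 + 4.81×3 + (z_c − 3.23 − 8.55)×3.31
The z_c×3.31 term appears on both sides and cancels. Collect the known terms of each column as K = Σ(ρt)_known − 3.31 × (depth of known layers): K_1 = 0 − 3.31×0 = 0; K_2 = 18.2822 − 3.31×(3.23 + 8.55) = −20.7096.
Balance: K_1 − x×(3.31 − 2.65) = K_2, so x = (K_1 − K_2)/(3.31 − 2.65) = 20.7096/0.66 = 31.4 km.

31.4 km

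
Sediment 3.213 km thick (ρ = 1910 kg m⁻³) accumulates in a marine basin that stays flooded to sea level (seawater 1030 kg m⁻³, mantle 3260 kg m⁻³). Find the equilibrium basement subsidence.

1.27 km

Submarine loading: the sediment displaces seawater, and the subsidence is in turn flooded, so s (ρ_m − ρ_w) = t (ρ_sed − ρ_w).
s = 3.213 km × (1910 − 1030) / (3260 − 1030) = 1.27 km.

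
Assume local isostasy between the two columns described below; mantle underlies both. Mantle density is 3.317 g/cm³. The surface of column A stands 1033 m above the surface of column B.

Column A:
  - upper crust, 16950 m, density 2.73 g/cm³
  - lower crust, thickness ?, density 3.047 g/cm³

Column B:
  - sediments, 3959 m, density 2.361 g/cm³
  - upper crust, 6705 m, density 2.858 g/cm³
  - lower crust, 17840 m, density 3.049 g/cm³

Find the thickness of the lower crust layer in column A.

19000 m

Take the compensation level at the base of the deeper column (depth z_c below the surface of column A) and equate Σ ρ_i t_i down to z_c; mantle fills any gap and the z_c terms cancel.
Column A: 16950×2.73 + x×3.047 + (z_c − 16950 − x)×3.317
Column B: 1033×0 + 3959×2.361 + 6705×2.858 + 17840×3.049 + (z_c − 1033 − 28504)×3.317
The z_c×3.317 term appears on both sides and cancels. Collect the known terms of each column as K = Σ(ρt)_known − 3.317 × (depth of known layers): K_A = 46273.5 − 3.317×16950 = −9949.65; K_B = 82904.249 − 3.317×(1033 + 28504) = −15069.98.
Balance: K_A − x×(3.317 − 3.047) = K_B, so x = (K_A − K_B)/(3.317 − 3.047) = 5120.33/0.27 = 19000 m.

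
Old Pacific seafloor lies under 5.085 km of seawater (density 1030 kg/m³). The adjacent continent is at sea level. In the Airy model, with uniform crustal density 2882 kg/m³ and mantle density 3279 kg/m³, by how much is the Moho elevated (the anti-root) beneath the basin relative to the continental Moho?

Balancing pressure at the compensation depth: replacing crust with seawater at the top is compensated by replacing crust with mantle at the base: d (ρ_c − ρ_w) = a (ρ_m − ρ_c).
a = d (ρ_c − ρ_w)/(ρ_m − ρ_c) = 5.085 km × 1852/397 = 23.7 km.

23.7 km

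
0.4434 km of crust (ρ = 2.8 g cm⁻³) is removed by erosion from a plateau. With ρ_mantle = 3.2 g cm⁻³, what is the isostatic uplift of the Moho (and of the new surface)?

Unloading: uplift u = e ρ_c/ρ_m = 0.4434 km × 2.8/3.2 = 0.388 km.

0.388 km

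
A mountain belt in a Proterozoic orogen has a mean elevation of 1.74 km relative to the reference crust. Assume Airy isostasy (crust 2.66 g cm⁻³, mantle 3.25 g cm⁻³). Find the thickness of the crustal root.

7.84 km

In Airy isostatic equilibrium: the weight of the topography is balanced by the buoyancy of the root, ρ_c h = (ρ_m − ρ_c) r.
r = h · ρ_c / (ρ_m − ρ_c) = 1.74 km × 2.66 / (3.25 − 2.66) = 7.84 km.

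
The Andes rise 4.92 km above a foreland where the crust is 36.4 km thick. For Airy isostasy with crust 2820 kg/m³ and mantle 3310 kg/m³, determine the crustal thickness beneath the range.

69.6 km

Root depth r = h ρ_c / (ρ_m − ρ_c) = 4.92 km × 2820 / 490 = 28.32 km.
Total thickness = T + h + r = 36.4 km + 4.92 km + 28.32 km = 69.6 km.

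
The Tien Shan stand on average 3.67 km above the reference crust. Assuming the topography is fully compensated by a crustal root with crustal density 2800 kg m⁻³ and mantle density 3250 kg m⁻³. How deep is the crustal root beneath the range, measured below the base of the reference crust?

For local isostatic compensation: the weight of the topography is balanced by the buoyancy of the root, ρ_c h = (ρ_m − ρ_c) r.
r = h · ρ_c / (ρ_m − ρ_c) = 3.67 km × 2800 / (3250 − 2800) = 22.8 km.

22.8 km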